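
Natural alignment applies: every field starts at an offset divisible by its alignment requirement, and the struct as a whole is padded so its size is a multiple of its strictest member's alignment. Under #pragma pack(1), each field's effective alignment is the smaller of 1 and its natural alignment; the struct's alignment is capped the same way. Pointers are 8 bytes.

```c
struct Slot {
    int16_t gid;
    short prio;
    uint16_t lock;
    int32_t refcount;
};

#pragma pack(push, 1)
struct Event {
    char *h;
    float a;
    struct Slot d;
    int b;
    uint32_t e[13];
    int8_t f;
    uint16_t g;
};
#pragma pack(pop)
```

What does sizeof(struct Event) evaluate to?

Slot: gid at 0 (size 2, align 2) → ends 2; prio at 2 (size 2, align 2) → ends 4; lock at 4 (size 2, align 2) → ends 6; pad 2 to align 4 for refcount; refcount at 8 (size 4, align 4) → ends 12; total 12 bytes, alignment 4
h at 0 (size 8, align 1) → ends 8
a at 8 (size 4, align 1) → ends 12
d at 12 (size 12, align 1) → ends 24
b at 24 (size 4, align 1) → ends 28
e at 28 (size 52, align 1) → ends 80
f at 80 (size 1, align 1) → ends 81
g at 81 (size 2, align 1) → ends 83
total 83 bytes, alignment 1

83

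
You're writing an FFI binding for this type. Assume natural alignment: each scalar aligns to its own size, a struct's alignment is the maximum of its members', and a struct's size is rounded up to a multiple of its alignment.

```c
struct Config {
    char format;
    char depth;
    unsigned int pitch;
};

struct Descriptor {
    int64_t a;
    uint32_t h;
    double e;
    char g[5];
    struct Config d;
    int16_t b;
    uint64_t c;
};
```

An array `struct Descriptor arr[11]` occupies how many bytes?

Config: @0: format [1B, align 1] → 1; @1: depth [1B, align 1] → 2; +2 pad (align 4); @4: pitch [4B, align 4] → 8; size 8, align 4
@0: a [8B, align 8] → 8
@8: h [4B, align 4] → 12
+4 pad (align 8)
@16: e [8B, align 8] → 24
@24: g [5B, align 1] → 29
+3 pad (align 4)
@32: d [8B, align 4] → 40
@40: b [2B, align 2] → 42
+6 pad (align 8)
@48: c [8B, align 8] → 56
size 56, align 8
array of 11: 11 × 56 = 616

616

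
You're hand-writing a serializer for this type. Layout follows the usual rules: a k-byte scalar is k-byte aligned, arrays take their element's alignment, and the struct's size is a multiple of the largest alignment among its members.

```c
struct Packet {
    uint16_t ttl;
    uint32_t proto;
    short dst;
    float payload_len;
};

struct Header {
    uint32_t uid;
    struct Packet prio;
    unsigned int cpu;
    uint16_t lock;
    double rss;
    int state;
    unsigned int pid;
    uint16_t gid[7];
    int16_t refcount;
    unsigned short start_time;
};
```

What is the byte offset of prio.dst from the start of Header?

12

Packet: ttl at 0 (size 2, align 2) → ends 2; pad 2 to align 4 for proto; proto at 4 (size 4, align 4) → ends 8; dst at 8 (size 2, align 2) → ends 10; pad 2 to align 4 for payload_len; payload_len at 12 (size 4, align 4) → ends 16; total 16 bytes, alignment 4
uid at 0 (size 4, align 4) → ends 4
prio at 4 (size 16, align 4) → ends 20
within Packet: dst at 8
4 + 8 = 12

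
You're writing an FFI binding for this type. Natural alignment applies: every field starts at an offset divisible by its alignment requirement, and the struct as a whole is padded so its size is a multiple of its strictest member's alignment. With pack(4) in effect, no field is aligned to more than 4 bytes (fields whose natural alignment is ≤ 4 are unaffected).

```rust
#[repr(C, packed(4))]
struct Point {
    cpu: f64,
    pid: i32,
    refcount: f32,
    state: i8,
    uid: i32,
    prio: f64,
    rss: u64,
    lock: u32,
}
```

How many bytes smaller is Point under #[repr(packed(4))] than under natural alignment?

natural layout:
  @0: cpu [8B, align 8] → 8
  @8: pid [4B, align 4] → 12
  @12: refcount [4B, align 4] → 16
  @16: state [1B, align 1] → 17
  +3 pad (align 4)
  @20: uid [4B, align 4] → 24
  @24: prio [8B, align 8] → 32
  @32: rss [8B, align 8] → 40
  @40: lock [4B, align 4] → 44
  +4 tail pad (align 8)
  size 48, align 8
packed(4) layout:
  @0: cpu [8B, align 4] → 8
  @8: pid [4B, align 4] → 12
  @12: refcount [4B, align 4] → 16
  @16: state [1B, align 1] → 17
  +3 pad (align 4)
  @20: uid [4B, align 4] → 24
  @24: prio [8B, align 4] → 32
  @32: rss [8B, align 4] → 40
  @40: lock [4B, align 4] → 44
  size 44, align 4
48 − 44 = 4

4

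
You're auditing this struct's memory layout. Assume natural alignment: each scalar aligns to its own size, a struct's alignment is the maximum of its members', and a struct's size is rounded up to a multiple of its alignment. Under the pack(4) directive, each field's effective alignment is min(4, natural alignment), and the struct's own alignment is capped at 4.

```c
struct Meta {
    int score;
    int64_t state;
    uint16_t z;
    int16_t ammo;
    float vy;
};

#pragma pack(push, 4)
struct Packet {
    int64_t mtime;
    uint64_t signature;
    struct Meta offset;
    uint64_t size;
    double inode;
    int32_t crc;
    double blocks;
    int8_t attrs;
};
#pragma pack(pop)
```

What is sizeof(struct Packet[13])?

Meta: score at 0 (size 4, align 4) → ends 4; pad 4 to align 8 for state; state at 8 (size 8, align 8) → ends 16; z at 16 (size 2, align 2) → ends 18; ammo at 18 (size 2, align 2) → ends 20; vy at 20 (size 4, align 4) → ends 24; total 24 bytes, alignment 8
mtime at 0 (size 8, align 4) → ends 8
signature at 8 (size 8, align 4) → ends 16
offset at 16 (size 24, align 4) → ends 40
size at 40 (size 8, align 4) → ends 48
inode at 48 (size 8, align 4) → ends 56
crc at 56 (size 4, align 4) → ends 60
blocks at 60 (size 8, align 4) → ends 68
attrs at 68 (size 1, align 1) → ends 69
tail pad 3 to reach multiple of 4
total 72 bytes, alignment 4
array of 13: 13 × 72 = 936

936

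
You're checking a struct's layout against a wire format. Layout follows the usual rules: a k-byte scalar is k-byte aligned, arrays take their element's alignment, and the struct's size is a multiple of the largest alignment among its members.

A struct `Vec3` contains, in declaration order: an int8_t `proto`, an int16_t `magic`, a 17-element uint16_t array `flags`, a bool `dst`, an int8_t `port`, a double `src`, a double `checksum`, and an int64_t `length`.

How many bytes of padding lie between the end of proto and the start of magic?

0..1  proto  (1B, 1-aligned)
1..2  -- padding (1B)
2..4  magic  (2B, 2-aligned)

1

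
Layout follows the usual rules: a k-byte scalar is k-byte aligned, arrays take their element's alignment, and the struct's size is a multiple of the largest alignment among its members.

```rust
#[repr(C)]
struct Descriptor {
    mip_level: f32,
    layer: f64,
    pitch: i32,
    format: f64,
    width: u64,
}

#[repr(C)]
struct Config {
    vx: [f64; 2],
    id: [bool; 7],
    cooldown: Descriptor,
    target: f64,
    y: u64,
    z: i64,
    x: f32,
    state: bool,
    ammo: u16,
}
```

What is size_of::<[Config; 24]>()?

2304

Descriptor: mip_level at 0 (size 4, align 4) → ends 4; pad 4 to align 8 for layer; layer at 8 (size 8, align 8) → ends 16; pitch at 16 (size 4, align 4) → ends 20; pad 4 to align 8 for format; format at 24 (size 8, align 8) → ends 32; width at 32 (size 8, align 8) → ends 40; total 40 bytes, alignment 8
vx at 0 (size 16, align 8) → ends 16
id at 16 (size 7, align 1) → ends 23
pad 1 to align 8 for cooldown
cooldown at 24 (size 40, align 8) → ends 64
target at 64 (size 8, align 8) → ends 72
y at 72 (size 8, align 8) → ends 80
z at 80 (size 8, align 8) → ends 88
x at 88 (size 4, align 4) → ends 92
state at 92 (size 1, align 1) → ends 93
pad 1 to align 2 for ammo
ammo at 94 (size 2, align 2) → ends 96
total 96 bytes, alignment 8
array of 24: 24 × 96 = 2304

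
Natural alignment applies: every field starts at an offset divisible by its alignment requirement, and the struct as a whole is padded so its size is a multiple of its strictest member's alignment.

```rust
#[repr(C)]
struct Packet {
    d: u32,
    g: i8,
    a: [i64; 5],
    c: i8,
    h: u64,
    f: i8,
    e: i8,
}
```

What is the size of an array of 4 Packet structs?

0..4  d  (4B, 4-aligned)
4..5  g  (1B, 1-aligned)
5..8  -- padding (3B)
8..48  a  (40B, 8-aligned)
48..49  c  (1B, 1-aligned)
49..56  -- padding (7B)
56..64  h  (8B, 8-aligned)
64..65  f  (1B, 1-aligned)
65..66  e  (1B, 1-aligned)
66..72  -- tail padding (6B)
sizeof = 72, alignof = 8
array of 4: 4 × 72 = 288

288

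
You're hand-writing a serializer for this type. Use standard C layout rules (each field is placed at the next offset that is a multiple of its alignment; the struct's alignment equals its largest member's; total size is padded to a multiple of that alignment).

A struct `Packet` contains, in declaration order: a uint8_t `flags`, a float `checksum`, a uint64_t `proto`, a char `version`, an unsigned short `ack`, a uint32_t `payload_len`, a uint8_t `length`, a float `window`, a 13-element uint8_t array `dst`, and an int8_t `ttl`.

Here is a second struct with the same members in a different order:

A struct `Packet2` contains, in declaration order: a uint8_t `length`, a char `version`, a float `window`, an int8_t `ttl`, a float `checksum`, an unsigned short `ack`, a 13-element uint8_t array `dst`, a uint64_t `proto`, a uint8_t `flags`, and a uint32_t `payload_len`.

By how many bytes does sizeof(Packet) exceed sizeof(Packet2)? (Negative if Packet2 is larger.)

flags at 0 (size 1, align 1) → ends 1
pad 3 to align 4 for checksum
checksum at 4 (size 4, align 4) → ends 8
proto at 8 (size 8, align 8) → ends 16
version at 16 (size 1, align 1) → ends 17
pad 1 to align 2 for ack
ack at 18 (size 2, align 2) → ends 20
payload_len at 20 (size 4, align 4) → ends 24
length at 24 (size 1, align 1) → ends 25
pad 3 to align 4 for window
window at 28 (size 4, align 4) → ends 32
dst at 32 (size 13, align 1) → ends 45
ttl at 45 (size 1, align 1) → ends 46
tail pad 2 to reach multiple of 8
total 48 bytes, alignment 8
— Packet2 —
length at 0 (size 1, align 1) → ends 1
version at 1 (size 1, align 1) → ends 2
pad 2 to align 4 for window
window at 4 (size 4, align 4) → ends 8
ttl at 8 (size 1, align 1) → ends 9
pad 3 to align 4 for checksum
checksum at 12 (size 4, align 4) → ends 16
ack at 16 (size 2, align 2) → ends 18
dst at 18 (size 13, align 1) → ends 31
pad 1 to align 8 for proto
proto at 32 (size 8, align 8) → ends 40
flags at 40 (size 1, align 1) → ends 41
pad 3 to align 4 for payload_len
payload_len at 44 (size 4, align 4) → ends 48
total 48 bytes, alignment 8
48 − 48 = 0

0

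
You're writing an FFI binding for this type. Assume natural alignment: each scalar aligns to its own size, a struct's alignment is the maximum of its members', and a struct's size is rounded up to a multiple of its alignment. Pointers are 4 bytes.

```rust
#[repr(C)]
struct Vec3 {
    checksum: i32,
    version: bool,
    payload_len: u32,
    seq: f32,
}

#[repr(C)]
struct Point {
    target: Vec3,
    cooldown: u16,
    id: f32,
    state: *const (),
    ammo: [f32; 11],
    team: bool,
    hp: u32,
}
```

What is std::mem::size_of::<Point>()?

Vec3: 0..4  checksum  (4B, 4-aligned); 4..5  version  (1B, 1-aligned); 5..8  -- padding (3B); 8..12  payload_len  (4B, 4-aligned); 12..16  seq  (4B, 4-aligned); sizeof = 16, alignof = 4
0..16  target  (16B, 4-aligned)
16..18  cooldown  (2B, 2-aligned)
18..20  -- padding (2B)
20..24  id  (4B, 4-aligned)
24..28  state  (4B, 4-aligned)
28..72  ammo  (44B, 4-aligned)
72..73  team  (1B, 1-aligned)
73..76  -- padding (3B)
76..80  hp  (4B, 4-aligned)
sizeof = 80, alignof = 4

80 bytes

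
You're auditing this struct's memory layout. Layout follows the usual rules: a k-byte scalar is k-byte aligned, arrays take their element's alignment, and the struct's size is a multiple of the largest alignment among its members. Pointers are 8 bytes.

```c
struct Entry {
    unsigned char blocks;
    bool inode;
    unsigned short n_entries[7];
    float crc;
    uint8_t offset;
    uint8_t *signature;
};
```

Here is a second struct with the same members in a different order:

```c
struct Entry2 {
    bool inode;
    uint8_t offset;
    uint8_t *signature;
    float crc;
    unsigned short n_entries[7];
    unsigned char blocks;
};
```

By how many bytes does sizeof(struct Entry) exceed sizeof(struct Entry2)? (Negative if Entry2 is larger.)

0..1  blocks  (1B, 1-aligned)
1..2  inode  (1B, 1-aligned)
2..16  n_entries  (14B, 2-aligned)
16..20  crc  (4B, 4-aligned)
20..21  offset  (1B, 1-aligned)
21..24  -- padding (3B)
24..32  signature  (8B, 8-aligned)
sizeof = 32, alignof = 8
— Entry2 —
0..1  inode  (1B, 1-aligned)
1..2  offset  (1B, 1-aligned)
2..8  -- padding (6B)
8..16  signature  (8B, 8-aligned)
16..20  crc  (4B, 4-aligned)
20..34  n_entries  (14B, 2-aligned)
34..35  blocks  (1B, 1-aligned)
35..40  -- tail padding (5B)
sizeof = 40, alignof = 8
32 − 40 = -8

-8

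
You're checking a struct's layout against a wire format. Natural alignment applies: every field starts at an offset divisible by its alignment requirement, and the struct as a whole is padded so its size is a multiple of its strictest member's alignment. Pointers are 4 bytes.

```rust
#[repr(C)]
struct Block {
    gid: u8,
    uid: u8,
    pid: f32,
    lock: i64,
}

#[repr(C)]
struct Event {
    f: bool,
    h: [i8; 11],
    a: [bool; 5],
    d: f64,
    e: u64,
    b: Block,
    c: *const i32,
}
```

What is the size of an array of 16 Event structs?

1024

Block: @0: gid [1B, align 1] → 1; @1: uid [1B, align 1] → 2; +2 pad (align 4); @4: pid [4B, align 4] → 8; @8: lock [8B, align 8] → 16; size 16, align 8
@0: f [1B, align 1] → 1
@1: h [11B, align 1] → 12
@12: a [5B, align 1] → 17
+7 pad (align 8)
@24: d [8B, align 8] → 32
@32: e [8B, align 8] → 40
@40: b [16B, align 8] → 56
@56: c [4B, align 4] → 60
+4 tail pad (align 8)
size 64, align 8
array of 16: 16 × 64 = 1024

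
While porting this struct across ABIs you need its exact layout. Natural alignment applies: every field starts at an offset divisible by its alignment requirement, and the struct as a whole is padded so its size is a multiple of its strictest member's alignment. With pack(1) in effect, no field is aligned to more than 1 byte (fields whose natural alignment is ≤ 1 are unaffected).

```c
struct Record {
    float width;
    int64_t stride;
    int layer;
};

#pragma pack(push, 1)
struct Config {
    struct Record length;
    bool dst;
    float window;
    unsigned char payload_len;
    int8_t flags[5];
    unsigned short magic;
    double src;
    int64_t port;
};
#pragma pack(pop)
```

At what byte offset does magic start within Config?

Record: width at 0 (size 4, align 4) → ends 4; pad 4 to align 8 for stride; stride at 8 (size 8, align 8) → ends 16; layer at 16 (size 4, align 4) → ends 20; tail pad 4 to reach multiple of 8; total 24 bytes, alignment 8
length at 0 (size 24, align 1) → ends 24
dst at 24 (size 1, align 1) → ends 25
window at 25 (size 4, align 1) → ends 29
payload_len at 29 (size 1, align 1) → ends 30
flags at 30 (size 5, align 1) → ends 35
magic at 35 (size 2, align 1) → ends 37

35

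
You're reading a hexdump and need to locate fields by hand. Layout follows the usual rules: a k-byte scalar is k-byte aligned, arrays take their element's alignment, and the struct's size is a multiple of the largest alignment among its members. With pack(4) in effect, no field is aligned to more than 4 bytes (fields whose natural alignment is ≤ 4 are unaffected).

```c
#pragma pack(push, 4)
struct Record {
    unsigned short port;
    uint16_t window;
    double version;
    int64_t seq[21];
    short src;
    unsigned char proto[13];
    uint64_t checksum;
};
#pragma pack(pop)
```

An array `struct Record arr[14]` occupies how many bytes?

2856

0..2  port  (2B, 2-aligned)
2..4  window  (2B, 2-aligned)
4..12  version  (8B, 4-aligned)
12..180  seq  (168B, 4-aligned)
180..182  src  (2B, 2-aligned)
182..195  proto  (13B, 1-aligned)
195..196  -- padding (1B)
196..204  checksum  (8B, 4-aligned)
sizeof = 204, alignof = 4
array of 14: 14 × 204 = 2856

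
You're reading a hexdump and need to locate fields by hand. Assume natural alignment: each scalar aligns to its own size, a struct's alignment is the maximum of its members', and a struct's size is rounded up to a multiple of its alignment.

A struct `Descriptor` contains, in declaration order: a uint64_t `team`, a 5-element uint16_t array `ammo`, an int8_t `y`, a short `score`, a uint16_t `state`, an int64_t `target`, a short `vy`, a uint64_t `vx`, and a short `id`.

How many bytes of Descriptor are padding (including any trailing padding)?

13

0..8  team  (8B, 8-aligned)
8..18  ammo  (10B, 2-aligned)
18..19  y  (1B, 1-aligned)
19..20  -- padding (1B)
20..22  score  (2B, 2-aligned)
22..24  state  (2B, 2-aligned)
24..32  target  (8B, 8-aligned)
32..34  vy  (2B, 2-aligned)
34..40  -- padding (6B)
40..48  vx  (8B, 8-aligned)
48..50  id  (2B, 2-aligned)
50..56  -- tail padding (6B)
sizeof = 56, alignof = 8
data bytes 43, size 56 → padding 13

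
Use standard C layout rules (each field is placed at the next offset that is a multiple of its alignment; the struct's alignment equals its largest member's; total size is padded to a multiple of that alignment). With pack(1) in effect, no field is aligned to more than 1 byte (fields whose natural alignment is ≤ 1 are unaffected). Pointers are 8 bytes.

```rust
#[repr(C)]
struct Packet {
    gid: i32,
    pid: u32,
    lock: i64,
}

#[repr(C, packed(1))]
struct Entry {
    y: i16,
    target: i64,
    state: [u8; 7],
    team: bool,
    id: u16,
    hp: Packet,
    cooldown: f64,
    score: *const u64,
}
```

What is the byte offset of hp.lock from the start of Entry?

28

Packet: gid at 0 (size 4, align 4) → ends 4; pid at 4 (size 4, align 4) → ends 8; lock at 8 (size 8, align 8) → ends 16; total 16 bytes, alignment 8
y at 0 (size 2, align 1) → ends 2
target at 2 (size 8, align 1) → ends 10
state at 10 (size 7, align 1) → ends 17
team at 17 (size 1, align 1) → ends 18
id at 18 (size 2, align 1) → ends 20
hp at 20 (size 16, align 1) → ends 36
within Packet: lock at 8
20 + 8 = 28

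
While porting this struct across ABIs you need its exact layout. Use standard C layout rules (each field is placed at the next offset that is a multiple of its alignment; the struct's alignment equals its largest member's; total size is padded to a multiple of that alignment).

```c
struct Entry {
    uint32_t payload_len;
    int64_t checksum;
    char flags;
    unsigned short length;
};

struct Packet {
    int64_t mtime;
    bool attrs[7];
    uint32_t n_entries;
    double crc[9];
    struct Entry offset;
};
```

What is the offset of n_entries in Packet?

16

Entry: @0: payload_len [4B, align 4] → 4; +4 pad (align 8); @8: checksum [8B, align 8] → 16; @16: flags [1B, align 1] → 17; +1 pad (align 2); @18: length [2B, align 2] → 20; +4 tail pad (align 8); size 24, align 8
@0: mtime [8B, align 8] → 8
@8: attrs [7B, align 1] → 15
+1 pad (align 4)
@16: n_entries [4B, align 4] → 20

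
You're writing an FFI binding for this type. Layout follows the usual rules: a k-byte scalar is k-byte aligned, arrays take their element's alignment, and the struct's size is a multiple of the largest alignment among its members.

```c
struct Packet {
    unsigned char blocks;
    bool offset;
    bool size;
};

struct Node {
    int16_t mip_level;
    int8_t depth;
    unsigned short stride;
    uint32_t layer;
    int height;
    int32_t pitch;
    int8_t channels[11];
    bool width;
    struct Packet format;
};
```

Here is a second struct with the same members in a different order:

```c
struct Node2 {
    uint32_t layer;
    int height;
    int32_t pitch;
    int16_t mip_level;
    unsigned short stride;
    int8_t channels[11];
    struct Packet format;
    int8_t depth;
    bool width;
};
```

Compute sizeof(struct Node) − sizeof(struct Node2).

Packet: blocks at 0 (size 1, align 1) → ends 1; offset at 1 (size 1, align 1) → ends 2; size at 2 (size 1, align 1) → ends 3; total 3 bytes, alignment 1
mip_level at 0 (size 2, align 2) → ends 2
depth at 2 (size 1, align 1) → ends 3
pad 1 to align 2 for stride
stride at 4 (size 2, align 2) → ends 6
pad 2 to align 4 for layer
layer at 8 (size 4, align 4) → ends 12
height at 12 (size 4, align 4) → ends 16
pitch at 16 (size 4, align 4) → ends 20
channels at 20 (size 11, align 1) → ends 31
width at 31 (size 1, align 1) → ends 32
format at 32 (size 3, align 1) → ends 35
tail pad 1 to reach multiple of 4
total 36 bytes, alignment 4
— Node2 —
layer at 0 (size 4, align 4) → ends 4
height at 4 (size 4, align 4) → ends 8
pitch at 8 (size 4, align 4) → ends 12
mip_level at 12 (size 2, align 2) → ends 14
stride at 14 (size 2, align 2) → ends 16
channels at 16 (size 11, align 1) → ends 27
format at 27 (size 3, align 1) → ends 30
depth at 30 (size 1, align 1) → ends 31
width at 31 (size 1, align 1) → ends 32
total 32 bytes, alignment 4
36 − 32 = 4

4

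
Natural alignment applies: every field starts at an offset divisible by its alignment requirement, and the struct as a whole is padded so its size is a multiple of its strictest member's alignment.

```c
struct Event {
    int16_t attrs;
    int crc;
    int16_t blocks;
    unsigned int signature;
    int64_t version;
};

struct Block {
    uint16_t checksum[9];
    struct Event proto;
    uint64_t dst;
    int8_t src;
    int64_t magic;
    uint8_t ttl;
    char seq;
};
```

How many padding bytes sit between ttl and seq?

0

Event: 0..2  attrs  (2B, 2-aligned); 2..4  -- padding (2B); 4..8  crc  (4B, 4-aligned); 8..10  blocks  (2B, 2-aligned); 10..12  -- padding (2B); 12..16  signature  (4B, 4-aligned); 16..24  version  (8B, 8-aligned); sizeof = 24, alignof = 8
0..18  checksum  (18B, 2-aligned)
18..24  -- padding (6B)
24..48  proto  (24B, 8-aligned)
48..56  dst  (8B, 8-aligned)
56..57  src  (1B, 1-aligned)
57..64  -- padding (7B)
64..72  magic  (8B, 8-aligned)
72..73  ttl  (1B, 1-aligned)
73..74  seq  (1B, 1-aligned)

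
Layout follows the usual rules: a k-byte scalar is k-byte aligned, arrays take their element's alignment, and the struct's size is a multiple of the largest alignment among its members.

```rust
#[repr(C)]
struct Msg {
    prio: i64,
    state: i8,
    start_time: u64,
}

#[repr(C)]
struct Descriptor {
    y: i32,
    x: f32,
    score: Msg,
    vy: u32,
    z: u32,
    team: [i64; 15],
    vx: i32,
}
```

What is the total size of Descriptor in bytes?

Msg: @0: prio [8B, align 8] → 8; @8: state [1B, align 1] → 9; +7 pad (align 8); @16: start_time [8B, align 8] → 24; size 24, align 8
@0: y [4B, align 4] → 4
@4: x [4B, align 4] → 8
@8: score [24B, align 8] → 32
@32: vy [4B, align 4] → 36
@36: z [4B, align 4] → 40
@40: team [120B, align 8] → 160
@160: vx [4B, align 4] → 164
+4 tail pad (align 8)
size 168, align 8

168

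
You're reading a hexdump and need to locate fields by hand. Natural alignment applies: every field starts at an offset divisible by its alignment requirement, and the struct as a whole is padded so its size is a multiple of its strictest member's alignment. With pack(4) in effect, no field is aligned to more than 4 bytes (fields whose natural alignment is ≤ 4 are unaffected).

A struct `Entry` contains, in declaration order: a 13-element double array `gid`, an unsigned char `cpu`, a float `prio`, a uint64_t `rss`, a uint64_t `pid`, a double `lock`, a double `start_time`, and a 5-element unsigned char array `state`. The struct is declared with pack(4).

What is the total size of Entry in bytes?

0..104  gid  (104B, 4-aligned)
104..105  cpu  (1B, 1-aligned)
105..108  -- padding (3B)
108..112  prio  (4B, 4-aligned)
112..120  rss  (8B, 4-aligned)
120..128  pid  (8B, 4-aligned)
128..136  lock  (8B, 4-aligned)
136..144  start_time  (8B, 4-aligned)
144..149  state  (5B, 1-aligned)
149..152  -- tail padding (3B)
sizeof = 152, alignof = 4

152 bytes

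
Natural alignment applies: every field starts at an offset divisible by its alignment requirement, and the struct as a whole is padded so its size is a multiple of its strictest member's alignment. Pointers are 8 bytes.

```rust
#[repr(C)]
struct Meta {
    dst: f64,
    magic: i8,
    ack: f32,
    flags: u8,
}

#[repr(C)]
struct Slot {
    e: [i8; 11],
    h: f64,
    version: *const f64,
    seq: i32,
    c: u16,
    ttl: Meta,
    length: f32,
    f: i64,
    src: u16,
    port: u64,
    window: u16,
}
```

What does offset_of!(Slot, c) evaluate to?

Meta: dst at 0 (size 8, align 8) → ends 8; magic at 8 (size 1, align 1) → ends 9; pad 3 to align 4 for ack; ack at 12 (size 4, align 4) → ends 16; flags at 16 (size 1, align 1) → ends 17; tail pad 7 to reach multiple of 8; total 24 bytes, alignment 8
e at 0 (size 11, align 1) → ends 11
pad 5 to align 8 for h
h at 16 (size 8, align 8) → ends 24
version at 24 (size 8, align 8) → ends 32
seq at 32 (size 4, align 4) → ends 36
c at 36 (size 2, align 2) → ends 38

36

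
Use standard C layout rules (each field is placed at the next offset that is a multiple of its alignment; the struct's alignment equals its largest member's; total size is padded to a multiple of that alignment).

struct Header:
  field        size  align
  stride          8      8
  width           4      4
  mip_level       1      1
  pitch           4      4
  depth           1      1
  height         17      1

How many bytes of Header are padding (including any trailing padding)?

stride at 0 (size 8, align 8) → ends 8
width at 8 (size 4, align 4) → ends 12
mip_level at 12 (size 1, align 1) → ends 13
pad 3 to align 4 for pitch
pitch at 16 (size 4, align 4) → ends 20
depth at 20 (size 1, align 1) → ends 21
height at 21 (size 17, align 1) → ends 38
tail pad 2 to reach multiple of 8
total 40 bytes, alignment 8
data bytes 35, size 40 → padding 5

5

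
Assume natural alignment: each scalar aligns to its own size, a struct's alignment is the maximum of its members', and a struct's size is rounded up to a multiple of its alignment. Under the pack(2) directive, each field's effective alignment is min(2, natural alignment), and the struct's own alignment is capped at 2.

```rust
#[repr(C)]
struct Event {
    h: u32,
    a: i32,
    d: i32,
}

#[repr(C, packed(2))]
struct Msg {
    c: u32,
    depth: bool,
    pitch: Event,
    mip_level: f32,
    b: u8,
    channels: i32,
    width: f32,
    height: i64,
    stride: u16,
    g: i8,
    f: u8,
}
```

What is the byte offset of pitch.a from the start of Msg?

Event: 0..4  h  (4B, 4-aligned); 4..8  a  (4B, 4-aligned); 8..12  d  (4B, 4-aligned); sizeof = 12, alignof = 4
0..4  c  (4B, 2-aligned)
4..5  depth  (1B, 1-aligned)
5..6  -- padding (1B)
6..18  pitch  (12B, 2-aligned)
within Event: a at 4
6 + 4 = 10

10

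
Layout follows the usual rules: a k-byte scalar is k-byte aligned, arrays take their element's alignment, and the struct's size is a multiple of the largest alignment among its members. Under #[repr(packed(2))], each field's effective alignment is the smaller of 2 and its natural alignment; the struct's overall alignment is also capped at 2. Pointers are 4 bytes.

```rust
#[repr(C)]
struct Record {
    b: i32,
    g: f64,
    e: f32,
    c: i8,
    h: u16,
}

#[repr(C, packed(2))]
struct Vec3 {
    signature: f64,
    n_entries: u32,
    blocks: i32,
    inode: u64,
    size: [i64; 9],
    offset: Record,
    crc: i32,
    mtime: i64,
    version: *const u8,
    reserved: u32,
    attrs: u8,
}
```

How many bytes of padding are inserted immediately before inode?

Record: @0: b [4B, align 4] → 4; +4 pad (align 8); @8: g [8B, align 8] → 16; @16: e [4B, align 4] → 20; @20: c [1B, align 1] → 21; +1 pad (align 2); @22: h [2B, align 2] → 24; size 24, align 8
@0: signature [8B, align 2] → 8
@8: n_entries [4B, align 2] → 12
@12: blocks [4B, align 2] → 16
@16: inode [8B, align 2] → 24

0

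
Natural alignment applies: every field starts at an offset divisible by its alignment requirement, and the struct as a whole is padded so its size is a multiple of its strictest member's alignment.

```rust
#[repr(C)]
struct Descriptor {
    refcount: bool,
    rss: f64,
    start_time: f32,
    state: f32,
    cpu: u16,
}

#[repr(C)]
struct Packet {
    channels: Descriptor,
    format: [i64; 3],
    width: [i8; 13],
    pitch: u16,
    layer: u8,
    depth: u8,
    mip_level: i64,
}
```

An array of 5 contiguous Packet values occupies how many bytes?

440

Descriptor: @0: refcount [1B, align 1] → 1; +7 pad (align 8); @8: rss [8B, align 8] → 16; @16: start_time [4B, align 4] → 20; @20: state [4B, align 4] → 24; @24: cpu [2B, align 2] → 26; +6 tail pad (align 8); size 32, align 8
@0: channels [32B, align 8] → 32
@32: format [24B, align 8] → 56
@56: width [13B, align 1] → 69
+1 pad (align 2)
@70: pitch [2B, align 2] → 72
@72: layer [1B, align 1] → 73
@73: depth [1B, align 1] → 74
+6 pad (align 8)
@80: mip_level [8B, align 8] → 88
size 88, align 8
array of 5: 5 × 88 = 440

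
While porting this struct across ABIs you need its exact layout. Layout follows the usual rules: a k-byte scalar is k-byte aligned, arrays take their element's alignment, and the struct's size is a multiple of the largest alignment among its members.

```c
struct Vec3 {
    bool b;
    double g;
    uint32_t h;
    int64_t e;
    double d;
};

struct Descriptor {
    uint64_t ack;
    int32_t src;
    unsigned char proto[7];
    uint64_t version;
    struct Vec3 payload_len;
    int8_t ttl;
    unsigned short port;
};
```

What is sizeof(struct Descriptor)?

80

Vec3: 0..1  b  (1B, 1-aligned); 1..8  -- padding (7B); 8..16  g  (8B, 8-aligned); 16..20  h  (4B, 4-aligned); 20..24  -- padding (4B); 24..32  e  (8B, 8-aligned); 32..40  d  (8B, 8-aligned); sizeof = 40, alignof = 8
0..8  ack  (8B, 8-aligned)
8..12  src  (4B, 4-aligned)
12..19  proto  (7B, 1-aligned)
19..24  -- padding (5B)
24..32  version  (8B, 8-aligned)
32..72  payload_len  (40B, 8-aligned)
72..73  ttl  (1B, 1-aligned)
73..74  -- padding (1B)
74..76  port  (2B, 2-aligned)
76..80  -- tail padding (4B)
sizeof = 80, alignof = 8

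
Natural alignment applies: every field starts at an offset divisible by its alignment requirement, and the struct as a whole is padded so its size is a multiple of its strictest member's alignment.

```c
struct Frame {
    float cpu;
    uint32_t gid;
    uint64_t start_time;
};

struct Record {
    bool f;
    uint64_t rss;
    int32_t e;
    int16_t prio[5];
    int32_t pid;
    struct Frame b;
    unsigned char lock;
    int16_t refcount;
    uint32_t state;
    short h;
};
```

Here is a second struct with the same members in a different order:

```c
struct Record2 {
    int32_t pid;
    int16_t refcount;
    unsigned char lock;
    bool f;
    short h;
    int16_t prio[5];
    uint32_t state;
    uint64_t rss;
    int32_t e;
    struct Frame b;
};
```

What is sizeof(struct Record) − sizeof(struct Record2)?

Frame: 0..4  cpu  (4B, 4-aligned); 4..8  gid  (4B, 4-aligned); 8..16  start_time  (8B, 8-aligned); sizeof = 16, alignof = 8
0..1  f  (1B, 1-aligned)
1..8  -- padding (7B)
8..16  rss  (8B, 8-aligned)
16..20  e  (4B, 4-aligned)
20..30  prio  (10B, 2-aligned)
30..32  -- padding (2B)
32..36  pid  (4B, 4-aligned)
36..40  -- padding (4B)
40..56  b  (16B, 8-aligned)
56..57  lock  (1B, 1-aligned)
57..58  -- padding (1B)
58..60  refcount  (2B, 2-aligned)
60..64  state  (4B, 4-aligned)
64..66  h  (2B, 2-aligned)
66..72  -- tail padding (6B)
sizeof = 72, alignof = 8
— Record2 —
0..4  pid  (4B, 4-aligned)
4..6  refcount  (2B, 2-aligned)
6..7  lock  (1B, 1-aligned)
7..8  f  (1B, 1-aligned)
8..10  h  (2B, 2-aligned)
10..20  prio  (10B, 2-aligned)
20..24  state  (4B, 4-aligned)
24..32  rss  (8B, 8-aligned)
32..36  e  (4B, 4-aligned)
36..40  -- padding (4B)
40..56  b  (16B, 8-aligned)
sizeof = 56, alignof = 8
72 − 56 = 16

16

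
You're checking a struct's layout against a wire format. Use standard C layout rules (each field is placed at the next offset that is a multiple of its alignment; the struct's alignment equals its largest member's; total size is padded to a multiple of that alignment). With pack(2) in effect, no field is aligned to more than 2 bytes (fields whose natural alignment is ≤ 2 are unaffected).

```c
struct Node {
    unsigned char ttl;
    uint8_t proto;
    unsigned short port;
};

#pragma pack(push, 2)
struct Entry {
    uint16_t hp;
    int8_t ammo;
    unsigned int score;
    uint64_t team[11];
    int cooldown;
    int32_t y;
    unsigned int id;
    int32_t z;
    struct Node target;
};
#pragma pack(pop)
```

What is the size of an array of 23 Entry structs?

Node: 0..1  ttl  (1B, 1-aligned); 1..2  proto  (1B, 1-aligned); 2..4  port  (2B, 2-aligned); sizeof = 4, alignof = 2
0..2  hp  (2B, 2-aligned)
2..3  ammo  (1B, 1-aligned)
3..4  -- padding (1B)
4..8  score  (4B, 2-aligned)
8..96  team  (88B, 2-aligned)
96..100  cooldown  (4B, 2-aligned)
100..104  y  (4B, 2-aligned)
104..108  id  (4B, 2-aligned)
108..112  z  (4B, 2-aligned)
112..116  target  (4B, 2-aligned)
sizeof = 116, alignof = 2
array of 23: 23 × 116 = 2668

2668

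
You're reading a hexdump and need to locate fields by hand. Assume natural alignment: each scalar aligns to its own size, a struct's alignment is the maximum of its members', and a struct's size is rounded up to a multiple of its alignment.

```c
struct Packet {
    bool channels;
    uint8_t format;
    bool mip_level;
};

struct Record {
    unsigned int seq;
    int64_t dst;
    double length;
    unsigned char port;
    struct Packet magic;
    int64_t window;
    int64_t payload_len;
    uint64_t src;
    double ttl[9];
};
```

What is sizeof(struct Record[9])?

Packet: @0: channels [1B, align 1] → 1; @1: format [1B, align 1] → 2; @2: mip_level [1B, align 1] → 3; size 3, align 1
@0: seq [4B, align 4] → 4
+4 pad (align 8)
@8: dst [8B, align 8] → 16
@16: length [8B, align 8] → 24
@24: port [1B, align 1] → 25
@25: magic [3B, align 1] → 28
+4 pad (align 8)
@32: window [8B, align 8] → 40
@40: payload_len [8B, align 8] → 48
@48: src [8B, align 8] → 56
@56: ttl [72B, align 8] → 128
size 128, align 8
array of 9: 9 × 128 = 1152

1152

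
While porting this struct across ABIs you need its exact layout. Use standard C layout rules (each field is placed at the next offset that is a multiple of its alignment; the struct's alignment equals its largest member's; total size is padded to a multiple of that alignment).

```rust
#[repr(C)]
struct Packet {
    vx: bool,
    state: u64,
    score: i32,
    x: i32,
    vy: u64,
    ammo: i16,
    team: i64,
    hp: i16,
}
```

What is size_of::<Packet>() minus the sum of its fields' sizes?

0..1  vx  (1B, 1-aligned)
1..8  -- padding (7B)
8..16  state  (8B, 8-aligned)
16..20  score  (4B, 4-aligned)
20..24  x  (4B, 4-aligned)
24..32  vy  (8B, 8-aligned)
32..34  ammo  (2B, 2-aligned)
34..40  -- padding (6B)
40..48  team  (8B, 8-aligned)
48..50  hp  (2B, 2-aligned)
50..56  -- tail padding (6B)
sizeof = 56, alignof = 8
data bytes 37, size 56 → padding 19

19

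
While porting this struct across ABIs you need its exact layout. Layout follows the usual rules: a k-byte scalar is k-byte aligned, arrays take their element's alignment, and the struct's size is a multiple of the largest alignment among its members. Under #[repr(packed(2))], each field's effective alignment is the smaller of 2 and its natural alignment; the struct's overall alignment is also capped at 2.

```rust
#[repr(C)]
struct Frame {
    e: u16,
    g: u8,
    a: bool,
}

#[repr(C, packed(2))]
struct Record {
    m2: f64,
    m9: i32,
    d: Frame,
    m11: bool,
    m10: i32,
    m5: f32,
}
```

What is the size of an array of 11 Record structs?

286

Frame: e at 0 (size 2, align 2) → ends 2; g at 2 (size 1, align 1) → ends 3; a at 3 (size 1, align 1) → ends 4; total 4 bytes, alignment 2
m2 at 0 (size 8, align 2) → ends 8
m9 at 8 (size 4, align 2) → ends 12
d at 12 (size 4, align 2) → ends 16
m11 at 16 (size 1, align 1) → ends 17
pad 1 to align 2 for m10
m10 at 18 (size 4, align 2) → ends 22
m5 at 22 (size 4, align 2) → ends 26
total 26 bytes, alignment 2
array of 11: 11 × 26 = 286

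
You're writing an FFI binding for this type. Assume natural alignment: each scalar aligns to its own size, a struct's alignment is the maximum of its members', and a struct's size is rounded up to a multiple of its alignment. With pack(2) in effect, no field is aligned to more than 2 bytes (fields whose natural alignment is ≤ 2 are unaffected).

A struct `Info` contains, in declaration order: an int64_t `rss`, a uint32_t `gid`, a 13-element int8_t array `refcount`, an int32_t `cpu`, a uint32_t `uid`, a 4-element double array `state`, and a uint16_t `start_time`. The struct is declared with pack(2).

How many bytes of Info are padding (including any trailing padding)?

0..8  rss  (8B, 2-aligned)
8..12  gid  (4B, 2-aligned)
12..25  refcount  (13B, 1-aligned)
25..26  -- padding (1B)
26..30  cpu  (4B, 2-aligned)
30..34  uid  (4B, 2-aligned)
34..66  state  (32B, 2-aligned)
66..68  start_time  (2B, 2-aligned)
sizeof = 68, alignof = 2
data bytes 67, size 68 → padding 1

1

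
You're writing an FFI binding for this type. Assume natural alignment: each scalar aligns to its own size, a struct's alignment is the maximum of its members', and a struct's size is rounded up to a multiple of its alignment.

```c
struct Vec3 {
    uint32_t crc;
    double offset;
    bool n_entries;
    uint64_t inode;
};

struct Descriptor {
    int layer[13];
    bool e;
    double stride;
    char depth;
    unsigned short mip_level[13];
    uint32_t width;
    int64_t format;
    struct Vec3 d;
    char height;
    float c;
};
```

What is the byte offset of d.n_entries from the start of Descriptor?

120

Vec3: crc at 0 (size 4, align 4) → ends 4; pad 4 to align 8 for offset; offset at 8 (size 8, align 8) → ends 16; n_entries at 16 (size 1, align 1) → ends 17; pad 7 to align 8 for inode; inode at 24 (size 8, align 8) → ends 32; total 32 bytes, alignment 8
layer at 0 (size 52, align 4) → ends 52
e at 52 (size 1, align 1) → ends 53
pad 3 to align 8 for stride
stride at 56 (size 8, align 8) → ends 64
depth at 64 (size 1, align 1) → ends 65
pad 1 to align 2 for mip_level
mip_level at 66 (size 26, align 2) → ends 92
width at 92 (size 4, align 4) → ends 96
format at 96 (size 8, align 8) → ends 104
d at 104 (size 32, align 8) → ends 136
within Vec3: n_entries at 16
104 + 16 = 120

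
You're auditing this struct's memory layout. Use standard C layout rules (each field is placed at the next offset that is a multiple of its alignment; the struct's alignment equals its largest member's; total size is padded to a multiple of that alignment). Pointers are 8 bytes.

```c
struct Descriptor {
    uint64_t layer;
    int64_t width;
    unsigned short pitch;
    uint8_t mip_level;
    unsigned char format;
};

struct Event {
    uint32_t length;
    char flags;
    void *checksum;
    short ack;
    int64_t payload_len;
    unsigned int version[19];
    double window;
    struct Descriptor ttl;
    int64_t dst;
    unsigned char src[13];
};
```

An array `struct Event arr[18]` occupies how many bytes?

Descriptor: 0..8  layer  (8B, 8-aligned); 8..16  width  (8B, 8-aligned); 16..18  pitch  (2B, 2-aligned); 18..19  mip_level  (1B, 1-aligned); 19..20  format  (1B, 1-aligned); 20..24  -- tail padding (4B); sizeof = 24, alignof = 8
0..4  length  (4B, 4-aligned)
4..5  flags  (1B, 1-aligned)
5..8  -- padding (3B)
8..16  checksum  (8B, 8-aligned)
16..18  ack  (2B, 2-aligned)
18..24  -- padding (6B)
24..32  payload_len  (8B, 8-aligned)
32..108  version  (76B, 4-aligned)
108..112  -- padding (4B)
112..120  window  (8B, 8-aligned)
120..144  ttl  (24B, 8-aligned)
144..152  dst  (8B, 8-aligned)
152..165  src  (13B, 1-aligned)
165..168  -- tail padding (3B)
sizeof = 168, alignof = 8
array of 18: 18 × 168 = 3024

3024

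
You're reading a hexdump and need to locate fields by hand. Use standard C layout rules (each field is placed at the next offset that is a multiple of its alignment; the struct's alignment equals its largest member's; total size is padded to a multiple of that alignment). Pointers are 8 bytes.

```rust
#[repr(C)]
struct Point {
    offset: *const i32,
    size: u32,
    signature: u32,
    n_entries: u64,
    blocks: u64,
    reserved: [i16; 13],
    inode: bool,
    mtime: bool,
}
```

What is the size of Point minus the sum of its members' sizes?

0..8  offset  (8B, 8-aligned)
8..12  size  (4B, 4-aligned)
12..16  signature  (4B, 4-aligned)
16..24  n_entries  (8B, 8-aligned)
24..32  blocks  (8B, 8-aligned)
32..58  reserved  (26B, 2-aligned)
58..59  inode  (1B, 1-aligned)
59..60  mtime  (1B, 1-aligned)
60..64  -- tail padding (4B)
sizeof = 64, alignof = 8
data bytes 60, size 64 → padding 4

4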